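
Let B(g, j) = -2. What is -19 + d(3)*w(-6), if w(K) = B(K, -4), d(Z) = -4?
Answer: -11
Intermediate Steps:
w(K) = -2
-19 + d(3)*w(-6) = -19 - 4*(-2) = -19 + 8 = -11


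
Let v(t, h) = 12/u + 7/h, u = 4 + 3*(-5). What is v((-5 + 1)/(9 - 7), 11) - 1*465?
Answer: -5120/11 ≈ -465.45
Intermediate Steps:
u = -11 (u = 4 - 15 = -11)
v(t, h) = -12/11 + 7/h (v(t, h) = 12/(-11) + 7/h = 12*(-1/11) + 7/h = -12/11 + 7/h)
v((-5 + 1)/(9 - 7), 11) - 1*465 = (-12/11 + 7/11) - 1*465 = (-12/11 + 7*(1/11)) - 465 = (-12/11 + 7/11) - 465 = -5/11 - 465 = -5120/11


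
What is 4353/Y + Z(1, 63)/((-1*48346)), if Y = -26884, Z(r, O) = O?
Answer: -106071915/649866932 ≈ -0.16322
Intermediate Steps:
4353/Y + Z(1, 63)/((-1*48346)) = 4353/(-26884) + 63/((-1*48346)) = 4353*(-1/26884) + 63/(-48346) = -4353/26884 + 63*(-1/48346) = -4353/26884 - 63/48346 = -106071915/649866932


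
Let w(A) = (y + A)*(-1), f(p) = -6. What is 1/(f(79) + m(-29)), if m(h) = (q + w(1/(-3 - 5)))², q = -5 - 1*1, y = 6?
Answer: 64/8641 ≈ 0.0074065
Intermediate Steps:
q = -6 (q = -5 - 1 = -6)
w(A) = -6 - A (w(A) = (6 + A)*(-1) = -6 - A)
m(h) = 9025/64 (m(h) = (-6 + (-6 - 1/(-3 - 5)))² = (-6 + (-6 - 1/(-8)))² = (-6 + (-6 - 1*(-⅛)))² = (-6 + (-6 + ⅛))² = (-6 - 47/8)² = (-95/8)² = 9025/64)
1/(f(79) + m(-29)) = 1/(-6 + 9025/64) = 1/(8641/64) = 64/8641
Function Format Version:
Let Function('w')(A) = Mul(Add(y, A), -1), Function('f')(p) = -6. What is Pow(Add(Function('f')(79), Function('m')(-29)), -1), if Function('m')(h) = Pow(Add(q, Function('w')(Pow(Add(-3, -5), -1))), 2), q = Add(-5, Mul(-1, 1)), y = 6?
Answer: Rational(64, 8641) ≈ 0.0074065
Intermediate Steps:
q = -6 (q = Add(-5, -1) = -6)
Function('w')(A) = Add(-6, Mul(-1, A)) (Function('w')(A) = Mul(Add(6, A), -1) = Add(-6, Mul(-1, A)))
Function('m')(h) = Rational(9025, 64) (Function('m')(h) = Pow(Add(-6, Add(-6, Mul(-1, Pow(Add(-3, -5), -1)))), 2) = Pow(Add(-6, Add(-6, Mul(-1, Pow(-8, -1)))), 2) = Pow(Add(-6, Add(-6, Mul(-1, Rational(-1, 8)))), 2) = Pow(Add(-6, Add(-6, Rational(1, 8))), 2) = Pow(Add(-6, Rational(-47, 8)), 2) = Pow(Rational(-95, 8), 2) = Rational(9025, 64))
Pow(Add(Function('f')(79), Function('m')(-29)), -1) = Pow(Add(-6, Rational(9025, 64)), -1) = Pow(Rational(8641, 64), -1) = Rational(64, 8641)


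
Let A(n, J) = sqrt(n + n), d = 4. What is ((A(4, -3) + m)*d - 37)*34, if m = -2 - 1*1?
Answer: -1666 + 272*sqrt(2) ≈ -1281.3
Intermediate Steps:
A(n, J) = sqrt(2)*sqrt(n) (A(n, J) = sqrt(2*n) = sqrt(2)*sqrt(n))
m = -3 (m = -2 - 1 = -3)
((A(4, -3) + m)*d - 37)*34 = ((sqrt(2)*sqrt(4) - 3)*4 - 37)*34 = ((sqrt(2)*2 - 3)*4 - 37)*34 = ((2*sqrt(2) - 3)*4 - 37)*34 = ((-3 + 2*sqrt(2))*4 - 37)*34 = ((-12 + 8*sqrt(2)) - 37)*34 = (-49 + 8*sqrt(2))*34 = -1666 + 272*sqrt(2)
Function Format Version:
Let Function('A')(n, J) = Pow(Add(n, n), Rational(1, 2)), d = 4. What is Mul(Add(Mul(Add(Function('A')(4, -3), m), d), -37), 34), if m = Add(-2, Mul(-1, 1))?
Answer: Add(-1666, Mul(272, Pow(2, Rational(1, 2)))) ≈ -1281.3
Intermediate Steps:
Function('A')(n, J) = Mul(Pow(2, Rational(1, 2)), Pow(n, Rational(1, 2))) (Function('A')(n, J) = Pow(Mul(2, n), Rational(1, 2)) = Mul(Pow(2, Rational(1, 2)), Pow(n, Rational(1, 2))))
m = -3 (m = Add(-2, -1) = -3)
Mul(Add(Mul(Add(Function('A')(4, -3), m), d), -37), 34) = Mul(Add(Mul(Add(Mul(Pow(2, Rational(1, 2)), Pow(4, Rational(1, 2))), -3), 4), -37), 34) = Mul(Add(Mul(Add(Mul(Pow(2, Rational(1, 2)), 2), -3), 4), -37), 34) = Mul(Add(Mul(Add(Mul(2, Pow(2, Rational(1, 2))), -3), 4), -37), 34) = Mul(Add(Mul(Add(-3, Mul(2, Pow(2, Rational(1, 2)))), 4), -37), 34) = Mul(Add(Add(-12, Mul(8, Pow(2, Rational(1, 2)))), -37), 34) = Mul(Add(-49, Mul(8, Pow(2, Rational(1, 2)))), 34) = Add(-1666, Mul(272, Pow(2, Rational(1, 2))))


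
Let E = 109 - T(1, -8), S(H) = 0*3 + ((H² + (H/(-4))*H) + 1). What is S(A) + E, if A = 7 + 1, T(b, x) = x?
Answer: 166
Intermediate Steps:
A = 8
S(H) = 1 + 3*H²/4 (S(H) = 0 + ((H² + (H*(-¼))*H) + 1) = 0 + ((H² + (-H/4)*H) + 1) = 0 + ((H² - H²/4) + 1) = 0 + (3*H²/4 + 1) = 0 + (1 + 3*H²/4) = 1 + 3*H²/4)
E = 117 (E = 109 - 1*(-8) = 109 + 8 = 117)
S(A) + E = (1 + (¾)*8²) + 117 = (1 + (¾)*64) + 117 = (1 + 48) + 117 = 49 + 117 = 166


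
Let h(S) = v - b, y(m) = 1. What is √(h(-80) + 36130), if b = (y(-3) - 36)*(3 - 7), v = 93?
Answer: √36083 ≈ 189.96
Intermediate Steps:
b = 140 (b = (1 - 36)*(3 - 7) = -35*(-4) = 140)
h(S) = -47 (h(S) = 93 - 1*140 = 93 - 140 = -47)
√(h(-80) + 36130) = √(-47 + 36130) = √36083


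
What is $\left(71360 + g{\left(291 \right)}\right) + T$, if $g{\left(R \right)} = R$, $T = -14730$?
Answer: $56921$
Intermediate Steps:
$\left(71360 + g{\left(291 \right)}\right) + T = \left(71360 + 291\right) - 14730 = 71651 - 14730 = 56921$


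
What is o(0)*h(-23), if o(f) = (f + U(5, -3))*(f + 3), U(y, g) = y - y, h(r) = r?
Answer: 0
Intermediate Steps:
U(y, g) = 0
o(f) = f*(3 + f) (o(f) = (f + 0)*(f + 3) = f*(3 + f))
o(0)*h(-23) = (0*(3 + 0))*(-23) = (0*3)*(-23) = 0*(-23) = 0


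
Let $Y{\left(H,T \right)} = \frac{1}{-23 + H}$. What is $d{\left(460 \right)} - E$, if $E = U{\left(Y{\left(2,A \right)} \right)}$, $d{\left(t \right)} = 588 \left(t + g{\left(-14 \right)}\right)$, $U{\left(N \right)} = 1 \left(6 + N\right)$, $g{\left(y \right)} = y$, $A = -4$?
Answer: $\frac{5507083}{21} \approx 2.6224 \cdot 10^{5}$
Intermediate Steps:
$U{\left(N \right)} = 6 + N$
$d{\left(t \right)} = -8232 + 588 t$ ($d{\left(t \right)} = 588 \left(t - 14\right) = 588 \left(-14 + t\right) = -8232 + 588 t$)
$E = \frac{125}{21}$ ($E = 6 + \frac{1}{-23 + 2} = 6 + \frac{1}{-21} = 6 - \frac{1}{21} = \frac{125}{21} \approx 5.9524$)
$d{\left(460 \right)} - E = \left(-8232 + 588 \cdot 460\right) - \frac{125}{21} = \left(-8232 + 270480\right) - \frac{125}{21} = 262248 - \frac{125}{21} = \frac{5507083}{21}$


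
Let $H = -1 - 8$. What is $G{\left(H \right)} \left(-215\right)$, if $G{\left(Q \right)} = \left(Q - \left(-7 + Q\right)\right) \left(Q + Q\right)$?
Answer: $27090$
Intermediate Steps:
$H = -9$
$G{\left(Q \right)} = 14 Q$ ($G{\left(Q \right)} = 7 \cdot 2 Q = 14 Q$)
$G{\left(H \right)} \left(-215\right) = 14 \left(-9\right) \left(-215\right) = \left(-126\right) \left(-215\right) = 27090$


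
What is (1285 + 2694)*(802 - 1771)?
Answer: -3855651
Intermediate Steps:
(1285 + 2694)*(802 - 1771) = 3979*(-969) = -3855651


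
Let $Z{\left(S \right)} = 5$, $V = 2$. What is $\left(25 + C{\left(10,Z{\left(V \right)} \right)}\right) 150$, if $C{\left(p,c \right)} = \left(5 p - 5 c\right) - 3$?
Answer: $7050$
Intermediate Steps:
$C{\left(p,c \right)} = -3 - 5 c + 5 p$ ($C{\left(p,c \right)} = \left(- 5 c + 5 p\right) - 3 = -3 - 5 c + 5 p$)
$\left(25 + C{\left(10,Z{\left(V \right)} \right)}\right) 150 = \left(25 - -22\right) 150 = \left(25 + 22\right) 150 = 47 \cdot 150 = 7050$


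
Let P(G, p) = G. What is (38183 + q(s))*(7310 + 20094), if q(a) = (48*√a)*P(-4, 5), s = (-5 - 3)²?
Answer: 1004274388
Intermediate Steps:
s = 64 (s = (-8)² = 64)
q(a) = -192*√a (q(a) = (48*√a)*(-4) = -192*√a)
(38183 + q(s))*(7310 + 20094) = (38183 - 192*√64)*(7310 + 20094) = (38183 - 192*8)*27404 = (38183 - 1536)*27404 = 36647*27404 = 1004274388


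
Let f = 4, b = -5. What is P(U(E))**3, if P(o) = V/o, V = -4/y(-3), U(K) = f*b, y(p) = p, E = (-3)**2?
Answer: -1/3375 ≈ -0.00029630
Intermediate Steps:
E = 9
U(K) = -20 (U(K) = 4*(-5) = -20)
V = 4/3 (V = -4/(-3) = -4*(-1/3) = 4/3 ≈ 1.3333)
P(o) = 4/(3*o)
P(U(E))**3 = ((4/3)/(-20))**3 = ((4/3)*(-1/20))**3 = (-1/15)**3 = -1/3375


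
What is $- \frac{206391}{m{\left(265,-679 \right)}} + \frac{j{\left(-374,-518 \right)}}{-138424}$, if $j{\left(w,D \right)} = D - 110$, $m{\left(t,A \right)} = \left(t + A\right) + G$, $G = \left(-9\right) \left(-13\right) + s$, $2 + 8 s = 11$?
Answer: $\frac{19046435729}{27304134} \approx 697.57$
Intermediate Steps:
$s = \frac{9}{8}$ ($s = - \frac{1}{4} + \frac{1}{8} \cdot 11 = - \frac{1}{4} + \frac{11}{8} = \frac{9}{8} \approx 1.125$)
$G = \frac{945}{8}$ ($G = \left(-9\right) \left(-13\right) + \frac{9}{8} = 117 + \frac{9}{8} = \frac{945}{8} \approx 118.13$)
$m{\left(t,A \right)} = \frac{945}{8} + A + t$ ($m{\left(t,A \right)} = \left(t + A\right) + \frac{945}{8} = \left(A + t\right) + \frac{945}{8} = \frac{945}{8} + A + t$)
$j{\left(w,D \right)} = -110 + D$
$- \frac{206391}{m{\left(265,-679 \right)}} + \frac{j{\left(-374,-518 \right)}}{-138424} = - \frac{206391}{\frac{945}{8} - 679 + 265} + \frac{-110 - 518}{-138424} = - \frac{206391}{- \frac{2367}{8}} - - \frac{157}{34606} = \left(-206391\right) \left(- \frac{8}{2367}\right) + \frac{157}{34606} = \frac{550376}{789} + \frac{157}{34606} = \frac{19046435729}{27304134}$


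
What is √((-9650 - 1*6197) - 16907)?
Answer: I*√32754 ≈ 180.98*I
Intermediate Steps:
√((-9650 - 1*6197) - 16907) = √((-9650 - 6197) - 16907) = √(-15847 - 16907) = √(-32754) = I*√32754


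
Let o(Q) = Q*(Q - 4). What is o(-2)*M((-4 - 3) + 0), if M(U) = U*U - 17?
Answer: 384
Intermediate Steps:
o(Q) = Q*(-4 + Q)
M(U) = -17 + U² (M(U) = U² - 17 = -17 + U²)
o(-2)*M((-4 - 3) + 0) = (-2*(-4 - 2))*(-17 + ((-4 - 3) + 0)²) = (-2*(-6))*(-17 + (-7 + 0)²) = 12*(-17 + (-7)²) = 12*(-17 + 49) = 12*32 = 384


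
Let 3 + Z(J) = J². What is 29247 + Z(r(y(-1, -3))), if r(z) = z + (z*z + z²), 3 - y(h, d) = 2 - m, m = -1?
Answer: 29244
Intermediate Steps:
y(h, d) = 0 (y(h, d) = 3 - (2 - 1*(-1)) = 3 - (2 + 1) = 3 - 1*3 = 3 - 3 = 0)
r(z) = z + 2*z² (r(z) = z + (z² + z²) = z + 2*z²)
Z(J) = -3 + J²
29247 + Z(r(y(-1, -3))) = 29247 + (-3 + (0*(1 + 2*0))²) = 29247 + (-3 + (0*(1 + 0))²) = 29247 + (-3 + (0*1)²) = 29247 + (-3 + 0²) = 29247 + (-3 + 0) = 29247 - 3 = 29244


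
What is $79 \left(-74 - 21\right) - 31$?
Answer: $-7536$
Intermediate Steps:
$79 \left(-74 - 21\right) - 31 = 79 \left(-95\right) - 31 = -7505 - 31 = -7536$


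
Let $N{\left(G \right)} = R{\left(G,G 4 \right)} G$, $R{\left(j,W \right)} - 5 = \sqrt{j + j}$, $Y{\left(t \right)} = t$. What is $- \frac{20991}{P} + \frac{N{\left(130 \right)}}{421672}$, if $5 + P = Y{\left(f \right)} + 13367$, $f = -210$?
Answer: $- \frac{368448673}{231076256} + \frac{65 \sqrt{65}}{105418} \approx -1.5895$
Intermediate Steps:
$P = 13152$ ($P = -5 + \left(-210 + 13367\right) = -5 + 13157 = 13152$)
$R{\left(j,W \right)} = 5 + \sqrt{2} \sqrt{j}$ ($R{\left(j,W \right)} = 5 + \sqrt{j + j} = 5 + \sqrt{2 j} = 5 + \sqrt{2} \sqrt{j}$)
$N{\left(G \right)} = G \left(5 + \sqrt{2} \sqrt{G}\right)$ ($N{\left(G \right)} = \left(5 + \sqrt{2} \sqrt{G}\right) G = G \left(5 + \sqrt{2} \sqrt{G}\right)$)
$- \frac{20991}{P} + \frac{N{\left(130 \right)}}{421672} = - \frac{20991}{13152} + \frac{130 \left(5 + \sqrt{2} \sqrt{130}\right)}{421672} = \left(-20991\right) \frac{1}{13152} + 130 \left(5 + 2 \sqrt{65}\right) \frac{1}{421672} = - \frac{6997}{4384} + \left(650 + 260 \sqrt{65}\right) \frac{1}{421672} = - \frac{6997}{4384} + \left(\frac{325}{210836} + \frac{65 \sqrt{65}}{105418}\right) = - \frac{368448673}{231076256} + \frac{65 \sqrt{65}}{105418}$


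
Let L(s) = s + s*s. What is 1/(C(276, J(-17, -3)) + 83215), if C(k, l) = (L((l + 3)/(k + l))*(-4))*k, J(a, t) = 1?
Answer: 76729/6383762839 ≈ 1.2019e-5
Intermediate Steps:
L(s) = s + s²
C(k, l) = -4*k*(1 + (3 + l)/(k + l))*(3 + l)/(k + l) (C(k, l) = ((((l + 3)/(k + l))*(1 + (l + 3)/(k + l)))*(-4))*k = ((((3 + l)/(k + l))*(1 + (3 + l)/(k + l)))*(-4))*k = (((1 + (3 + l)/(k + l))*(3 + l)/(k + l))*(-4))*k = (-4*(1 + (3 + l)/(k + l))*(3 + l)/(k + l))*k = -4*k*(1 + (3 + l)/(k + l))*(3 + l)/(k + l))
1/(C(276, J(-17, -3)) + 83215) = 1/(-4*276*(3 + 1)*(3 + 276 + 2*1)/(276 + 1)² + 83215) = 1/(-4*276*4*(3 + 276 + 2)/277² + 83215) = 1/(-4*276*1/76729*4*281 + 83215) = 1/(-1240896/76729 + 83215) = 1/(6383762839/76729) = 76729/6383762839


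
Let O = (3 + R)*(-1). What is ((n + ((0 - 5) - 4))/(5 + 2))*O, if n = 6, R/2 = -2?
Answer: -3/7 ≈ -0.42857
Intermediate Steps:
R = -4 (R = 2*(-2) = -4)
O = 1 (O = (3 - 4)*(-1) = -1*(-1) = 1)
((n + ((0 - 5) - 4))/(5 + 2))*O = ((6 + ((0 - 5) - 4))/(5 + 2))*1 = ((6 + (-5 - 4))/7)*1 = ((6 - 9)*(1/7))*1 = -3*1/7*1 = -3/7*1 = -3/7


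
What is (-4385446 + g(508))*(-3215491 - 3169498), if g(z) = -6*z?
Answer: 28020485916566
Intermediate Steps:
(-4385446 + g(508))*(-3215491 - 3169498) = (-4385446 - 6*508)*(-3215491 - 3169498) = (-4385446 - 3048)*(-6384989) = -4388494*(-6384989) = 28020485916566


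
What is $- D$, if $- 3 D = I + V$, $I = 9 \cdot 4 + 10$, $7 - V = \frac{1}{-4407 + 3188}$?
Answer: $\frac{21536}{1219} \approx 17.667$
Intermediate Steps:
$V = \frac{8534}{1219}$ ($V = 7 - \frac{1}{-4407 + 3188} = 7 - \frac{1}{-1219} = 7 - - \frac{1}{1219} = 7 + \frac{1}{1219} = \frac{8534}{1219} \approx 7.0008$)
$I = 46$ ($I = 36 + 10 = 46$)
$D = - \frac{21536}{1219}$ ($D = - \frac{46 + \frac{8534}{1219}}{3} = \left(- \frac{1}{3}\right) \frac{64608}{1219} = - \frac{21536}{1219} \approx -17.667$)
$- D = \left(-1\right) \left(- \frac{21536}{1219}\right) = \frac{21536}{1219}$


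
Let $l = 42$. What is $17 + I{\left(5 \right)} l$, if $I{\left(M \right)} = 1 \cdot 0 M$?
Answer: $17$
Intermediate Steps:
$I{\left(M \right)} = 0$ ($I{\left(M \right)} = 0 M = 0$)
$17 + I{\left(5 \right)} l = 17 + 0 \cdot 42 = 17 + 0 = 17$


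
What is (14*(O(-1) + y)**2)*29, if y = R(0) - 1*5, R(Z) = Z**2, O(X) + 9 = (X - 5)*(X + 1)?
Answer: 79576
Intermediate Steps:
O(X) = -9 + (1 + X)*(-5 + X) (O(X) = -9 + (X - 5)*(X + 1) = -9 + (-5 + X)*(1 + X) = -9 + (1 + X)*(-5 + X))
y = -5 (y = 0**2 - 1*5 = 0 - 5 = -5)
(14*(O(-1) + y)**2)*29 = (14*((-14 + (-1)**2 - 4*(-1)) - 5)**2)*29 = (14*((-14 + 1 + 4) - 5)**2)*29 = (14*(-9 - 5)**2)*29 = (14*(-14)**2)*29 = (14*196)*29 = 2744*29 = 79576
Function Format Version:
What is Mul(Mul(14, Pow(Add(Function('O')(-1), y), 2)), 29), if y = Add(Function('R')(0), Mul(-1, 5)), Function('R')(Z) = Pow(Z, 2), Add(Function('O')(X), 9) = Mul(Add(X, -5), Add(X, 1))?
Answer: 79576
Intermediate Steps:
Function('O')(X) = Add(-9, Mul(Add(1, X), Add(-5, X))) (Function('O')(X) = Add(-9, Mul(Add(X, -5), Add(X, 1))) = Add(-9, Mul(Add(-5, X), Add(1, X))) = Add(-9, Mul(Add(1, X), Add(-5, X))))
y = -5 (y = Add(Pow(0, 2), Mul(-1, 5)) = Add(0, -5) = -5)
Mul(Mul(14, Pow(Add(Function('O')(-1), y), 2)), 29) = Mul(Mul(14, Pow(Add(Add(-14, Pow(-1, 2), Mul(-4, -1)), -5), 2)), 29) = Mul(Mul(14, Pow(Add(Add(-14, 1, 4), -5), 2)), 29) = Mul(Mul(14, Pow(Add(-9, -5), 2)), 29) = Mul(Mul(14, Pow(-14, 2)), 29) = Mul(Mul(14, 196), 29) = Mul(2744, 29) = 79576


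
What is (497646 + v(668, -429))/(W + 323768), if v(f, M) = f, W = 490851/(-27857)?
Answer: 13881533098/9018714325 ≈ 1.5392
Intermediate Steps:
W = -490851/27857 (W = 490851*(-1/27857) = -490851/27857 ≈ -17.620)
(497646 + v(668, -429))/(W + 323768) = (497646 + 668)/(-490851/27857 + 323768) = 498314/(9018714325/27857) = 498314*(27857/9018714325) = 13881533098/9018714325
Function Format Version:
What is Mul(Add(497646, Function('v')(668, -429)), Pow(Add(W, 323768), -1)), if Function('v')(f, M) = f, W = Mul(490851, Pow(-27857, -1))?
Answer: Rational(13881533098, 9018714325) ≈ 1.5392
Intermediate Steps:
W = Rational(-490851, 27857) (W = Mul(490851, Rational(-1, 27857)) = Rational(-490851, 27857) ≈ -17.620)
Mul(Add(497646, Function('v')(668, -429)), Pow(Add(W, 323768), -1)) = Mul(Add(497646, 668), Pow(Add(Rational(-490851, 27857), 323768), -1)) = Mul(498314, Pow(Rational(9018714325, 27857), -1)) = Mul(498314, Rational(27857, 9018714325)) = Rational(13881533098, 9018714325)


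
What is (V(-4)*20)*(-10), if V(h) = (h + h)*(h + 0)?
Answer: -6400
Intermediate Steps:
V(h) = 2*h² (V(h) = (2*h)*h = 2*h²)
(V(-4)*20)*(-10) = ((2*(-4)²)*20)*(-10) = ((2*16)*20)*(-10) = (32*20)*(-10) = 640*(-10) = -6400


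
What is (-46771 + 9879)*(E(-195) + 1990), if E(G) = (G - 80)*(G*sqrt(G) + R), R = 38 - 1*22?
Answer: 88909720 - 1978333500*I*sqrt(195) ≈ 8.891e+7 - 2.7626e+10*I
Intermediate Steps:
R = 16 (R = 38 - 22 = 16)
E(G) = (-80 + G)*(16 + G**(3/2)) (E(G) = (G - 80)*(G*sqrt(G) + 16) = (-80 + G)*(G**(3/2) + 16) = (-80 + G)*(16 + G**(3/2)))
(-46771 + 9879)*(E(-195) + 1990) = (-46771 + 9879)*((-1280 + (-195)**(5/2) - (-15600)*I*sqrt(195) + 16*(-195)) + 1990) = -36892*((-1280 + 38025*I*sqrt(195) - (-15600)*I*sqrt(195) - 3120) + 1990) = -36892*((-1280 + 38025*I*sqrt(195) + 15600*I*sqrt(195) - 3120) + 1990) = -36892*((-4400 + 53625*I*sqrt(195)) + 1990) = -36892*(-2410 + 53625*I*sqrt(195)) = 88909720 - 1978333500*I*sqrt(195)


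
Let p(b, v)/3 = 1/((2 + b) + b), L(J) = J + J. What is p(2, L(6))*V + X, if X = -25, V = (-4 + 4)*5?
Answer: -25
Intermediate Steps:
L(J) = 2*J
V = 0 (V = 0*5 = 0)
p(b, v) = 3/(2 + 2*b) (p(b, v) = 3/((2 + b) + b) = 3/(2 + 2*b))
p(2, L(6))*V + X = (3/(2*(1 + 2)))*0 - 25 = ((3/2)/3)*0 - 25 = ((3/2)*(⅓))*0 - 25 = (½)*0 - 25 = 0 - 25 = -25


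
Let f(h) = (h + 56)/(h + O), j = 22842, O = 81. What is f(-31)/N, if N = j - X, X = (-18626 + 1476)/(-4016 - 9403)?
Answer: 1917/87571328 ≈ 2.1891e-5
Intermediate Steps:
X = 2450/1917 (X = -17150/(-13419) = -17150*(-1/13419) = 2450/1917 ≈ 1.2780)
f(h) = (56 + h)/(81 + h) (f(h) = (h + 56)/(h + 81) = (56 + h)/(81 + h))
N = 43785664/1917 (N = 22842 - 1*2450/1917 = 22842 - 2450/1917 = 43785664/1917 ≈ 22841.)
f(-31)/N = ((56 - 31)/(81 - 31))/(43785664/1917) = (25/50)*(1917/43785664) = ((1/50)*25)*(1917/43785664) = (½)*(1917/43785664) = 1917/87571328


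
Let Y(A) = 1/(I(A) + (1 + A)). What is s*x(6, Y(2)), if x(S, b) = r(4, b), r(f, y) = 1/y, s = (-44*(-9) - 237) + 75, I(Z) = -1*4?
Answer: -234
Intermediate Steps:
I(Z) = -4
s = 234 (s = (396 - 237) + 75 = 159 + 75 = 234)
Y(A) = 1/(-3 + A) (Y(A) = 1/(-4 + (1 + A)) = 1/(-3 + A))
x(S, b) = 1/b
s*x(6, Y(2)) = 234/(1/(-3 + 2)) = 234/(1/(-1)) = 234/(-1) = 234*(-1) = -234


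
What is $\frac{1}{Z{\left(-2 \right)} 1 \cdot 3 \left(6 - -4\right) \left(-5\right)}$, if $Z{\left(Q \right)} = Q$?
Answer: $\frac{1}{300} \approx 0.0033333$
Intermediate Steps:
$\frac{1}{Z{\left(-2 \right)} 1 \cdot 3 \left(6 - -4\right) \left(-5\right)} = \frac{1}{- 2 \cdot 1 \cdot 3 \left(6 - -4\right) \left(-5\right)} = \frac{1}{- 2 \cdot 3 \left(6 + 4\right) \left(-5\right)} = \frac{1}{- 2 \cdot 3 \cdot 10 \left(-5\right)} = \frac{1}{\left(-2\right) 30 \left(-5\right)} = \frac{1}{\left(-60\right) \left(-5\right)} = \frac{1}{300}$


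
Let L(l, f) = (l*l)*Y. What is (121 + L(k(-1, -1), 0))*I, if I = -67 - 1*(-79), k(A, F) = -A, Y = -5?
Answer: 1392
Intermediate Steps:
L(l, f) = -5*l² (L(l, f) = (l*l)*(-5) = l²*(-5) = -5*l²)
I = 12 (I = -67 + 79 = 12)
(121 + L(k(-1, -1), 0))*I = (121 - 5*(-1*(-1))²)*12 = (121 - 5*1²)*12 = (121 - 5*1)*12 = (121 - 5)*12 = 116*12 = 1392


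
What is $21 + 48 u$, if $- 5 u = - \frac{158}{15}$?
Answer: $\frac{3053}{25} \approx 122.12$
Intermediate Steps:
$u = \frac{158}{75}$ ($u = - \frac{\left(-158\right) \frac{1}{15}}{5} = \left(- \frac{1}{5}\right) \left(- \frac{158}{15}\right) = \frac{158}{75} \approx 2.1067$)
$21 + 48 u = 21 + 48 \cdot \frac{158}{75} = 21 + \frac{2528}{25} = \frac{3053}{25}$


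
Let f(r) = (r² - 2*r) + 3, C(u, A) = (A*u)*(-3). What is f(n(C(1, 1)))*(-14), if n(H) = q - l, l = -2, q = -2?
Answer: -42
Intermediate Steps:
C(u, A) = -3*A*u
n(H) = 0 (n(H) = -2 - 1*(-2) = -2 + 2 = 0)
f(r) = 3 + r² - 2*r
f(n(C(1, 1)))*(-14) = (3 + 0² - 2*0)*(-14) = (3 + 0 + 0)*(-14) = 3*(-14) = -42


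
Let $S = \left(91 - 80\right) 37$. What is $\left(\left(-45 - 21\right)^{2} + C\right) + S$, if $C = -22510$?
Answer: $-17747$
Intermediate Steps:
$S = 407$ ($S = 11 \cdot 37 = 407$)
$\left(\left(-45 - 21\right)^{2} + C\right) + S = \left(\left(-45 - 21\right)^{2} - 22510\right) + 407 = \left(\left(-66\right)^{2} - 22510\right) + 407 = \left(4356 - 22510\right) + 407 = -18154 + 407 = -17747$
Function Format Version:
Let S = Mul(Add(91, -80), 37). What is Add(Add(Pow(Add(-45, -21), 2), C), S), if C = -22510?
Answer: -17747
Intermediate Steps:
S = 407 (S = Mul(11, 37) = 407)
Add(Add(Pow(Add(-45, -21), 2), C), S) = Add(Add(Pow(Add(-45, -21), 2), -22510), 407) = Add(Add(Pow(-66, 2), -22510), 407) = Add(Add(4356, -22510), 407) = Add(-18154, 407) = -17747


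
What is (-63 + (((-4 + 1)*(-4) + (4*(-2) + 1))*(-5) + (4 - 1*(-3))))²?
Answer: 6561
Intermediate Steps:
(-63 + (((-4 + 1)*(-4) + (4*(-2) + 1))*(-5) + (4 - 1*(-3))))² = (-63 + ((-3*(-4) + (-8 + 1))*(-5) + (4 + 3)))² = (-63 + ((12 - 7)*(-5) + 7))² = (-63 + (5*(-5) + 7))² = (-63 + (-25 + 7))² = (-63 - 18)² = (-81)² = 6561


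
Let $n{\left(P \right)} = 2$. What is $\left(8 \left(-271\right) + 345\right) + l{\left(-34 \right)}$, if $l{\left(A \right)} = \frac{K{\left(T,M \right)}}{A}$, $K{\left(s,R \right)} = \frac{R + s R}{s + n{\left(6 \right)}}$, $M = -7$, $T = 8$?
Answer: $- \frac{619757}{340} \approx -1822.8$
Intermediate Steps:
$K{\left(s,R \right)} = \frac{R + R s}{2 + s}$ ($K{\left(s,R \right)} = \frac{R + s R}{s + 2} = \frac{R + R s}{2 + s}$)
$l{\left(A \right)} = - \frac{63}{10 A}$ ($l{\left(A \right)} = \frac{\left(-7\right) \frac{1}{2 + 8} \left(1 + 8\right)}{A} = \frac{\left(-7\right) \frac{1}{10} \cdot 9}{A} = - \frac{63}{10 A}$)
$\left(8 \left(-271\right) + 345\right) + l{\left(-34 \right)} = \left(8 \left(-271\right) + 345\right) - \frac{63}{10 \left(-34\right)} = \left(-2168 + 345\right) - - \frac{63}{340} = -1823 + \frac{63}{340} = - \frac{619757}{340}$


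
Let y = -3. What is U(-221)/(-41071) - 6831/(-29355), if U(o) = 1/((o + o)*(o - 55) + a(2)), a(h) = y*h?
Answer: 11407968102877/49023701353710 ≈ 0.23270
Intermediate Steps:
a(h) = -3*h
U(o) = 1/(-6 + 2*o*(-55 + o)) (U(o) = 1/((o + o)*(o - 55) - 3*2) = 1/((2*o)*(-55 + o) - 6) = 1/(2*o*(-55 + o) - 6) = 1/(-6 + 2*o*(-55 + o)))
U(-221)/(-41071) - 6831/(-29355) = (1/(2*(-3 + (-221)² - 55*(-221))))/(-41071) - 6831/(-29355) = (1/(2*(-3 + 48841 + 12155)))*(-1/41071) - 6831*(-1/29355) = ((½)/60993)*(-1/41071) + 2277/9785 = ((½)*(1/60993))*(-1/41071) + 2277/9785 = (1/121986)*(-1/41071) + 2277/9785 = -1/5010087006 + 2277/9785 = 11407968102877/49023701353710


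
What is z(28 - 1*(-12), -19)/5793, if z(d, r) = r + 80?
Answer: 61/5793 ≈ 0.010530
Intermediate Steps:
z(d, r) = 80 + r
z(28 - 1*(-12), -19)/5793 = (80 - 19)/5793 = 61*(1/5793) = 61/5793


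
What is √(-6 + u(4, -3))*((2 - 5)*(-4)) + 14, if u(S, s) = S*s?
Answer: 14 + 36*I*√2 ≈ 14.0 + 50.912*I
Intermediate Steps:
√(-6 + u(4, -3))*((2 - 5)*(-4)) + 14 = √(-6 + 4*(-3))*((2 - 5)*(-4)) + 14 = √(-6 - 12)*(-3*(-4)) + 14 = √(-18)*12 + 14 = (3*I*√2)*12 + 14 = 36*I*√2 + 14 = 14 + 36*I*√2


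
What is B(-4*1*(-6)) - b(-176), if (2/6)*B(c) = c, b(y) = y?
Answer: 248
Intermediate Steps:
B(c) = 3*c
B(-4*1*(-6)) - b(-176) = 3*(-4*1*(-6)) - 1*(-176) = 3*(-4*(-6)) + 176 = 3*24 + 176 = 72 + 176 = 248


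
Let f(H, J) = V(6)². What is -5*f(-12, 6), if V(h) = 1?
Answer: -5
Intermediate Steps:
f(H, J) = 1 (f(H, J) = 1² = 1)
-5*f(-12, 6) = -5*1 = -5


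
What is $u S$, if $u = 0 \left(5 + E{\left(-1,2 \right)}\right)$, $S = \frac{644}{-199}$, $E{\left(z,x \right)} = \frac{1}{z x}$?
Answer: $0$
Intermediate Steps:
$E{\left(z,x \right)} = \frac{1}{x z}$
$S = - \frac{644}{199}$ ($S = 644 \left(- \frac{1}{199}\right) = - \frac{644}{199} \approx -3.2362$)
$u = 0$ ($u = 0 \left(5 + \frac{1}{2 \left(-1\right)}\right) = 0 \left(5 + \frac{1}{2} \left(-1\right)\right) = 0 \left(5 - \frac{1}{2}\right) = 0 \cdot \frac{9}{2} = 0$)
$u S = 0 \left(- \frac{644}{199}\right) = 0$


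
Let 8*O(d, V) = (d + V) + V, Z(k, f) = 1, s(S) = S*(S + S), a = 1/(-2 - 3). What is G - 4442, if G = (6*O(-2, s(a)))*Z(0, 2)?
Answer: -222169/50 ≈ -4443.4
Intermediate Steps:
a = -1/5 (a = 1/(-5) = -1/5 ≈ -0.20000)
s(S) = 2*S**2 (s(S) = S*(2*S) = 2*S**2)
O(d, V) = V/4 + d/8 (O(d, V) = ((d + V) + V)/8 = ((V + d) + V)/8 = (d + 2*V)/8 = V/4 + d/8)
G = -69/50 (G = (6*((2*(-1/5)**2)/4 + (1/8)*(-2)))*1 = (6*((2*(1/25))/4 - 1/4))*1 = (6*((1/4)*(2/25) - 1/4))*1 = (6*(1/50 - 1/4))*1 = (6*(-23/100))*1 = -69/50*1 = -69/50 ≈ -1.3800)
G - 4442 = -69/50 - 4442 = -222169/50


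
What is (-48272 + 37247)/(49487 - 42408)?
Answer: -11025/7079 ≈ -1.5574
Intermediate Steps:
(-48272 + 37247)/(49487 - 42408) = -11025/7079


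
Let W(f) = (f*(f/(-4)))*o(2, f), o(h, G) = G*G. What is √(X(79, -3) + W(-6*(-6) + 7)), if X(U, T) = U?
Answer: 7*I*√69765/2 ≈ 924.46*I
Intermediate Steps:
o(h, G) = G²
W(f) = -f⁴/4 (W(f) = (f*(f/(-4)))*f² = (f*(f*(-¼)))*f² = (f*(-f/4))*f² = (-f²/4)*f² = -f⁴/4)
√(X(79, -3) + W(-6*(-6) + 7)) = √(79 - (-6*(-6) + 7)⁴/4) = √(79 - (36 + 7)⁴/4) = √(79 - ¼*43⁴) = √(79 - ¼*3418801) = √(79 - 3418801/4) = √(-3418485/4) = 7*I*√69765/2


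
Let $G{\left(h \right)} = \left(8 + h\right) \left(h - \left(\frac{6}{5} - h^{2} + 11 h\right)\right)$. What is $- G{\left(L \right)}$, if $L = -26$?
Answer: $\frac{84132}{5} \approx 16826.0$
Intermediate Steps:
$G{\left(h \right)} = \left(8 + h\right) \left(- \frac{6}{5} + h^{2} - 10 h\right)$ ($G{\left(h \right)} = \left(8 + h\right) \left(h - \left(\frac{6}{5} - h^{2} + 11 h\right)\right) = \left(8 + h\right) \left(- \frac{6}{5} + h^{2} - 10 h\right)$)
$- G{\left(L \right)} = - (- \frac{48}{5} + \left(-26\right)^{3} - 2 \left(-26\right)^{2} - - \frac{10556}{5}) = - (- \frac{48}{5} - 17576 - 1352 + \frac{10556}{5}) = \left(-1\right) \left(- \frac{84132}{5}\right) = \frac{84132}{5}$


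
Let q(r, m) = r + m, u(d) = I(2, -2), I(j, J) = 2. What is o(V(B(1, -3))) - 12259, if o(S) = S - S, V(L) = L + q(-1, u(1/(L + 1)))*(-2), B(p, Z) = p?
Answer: -12259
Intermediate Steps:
u(d) = 2
q(r, m) = m + r
V(L) = -2 + L (V(L) = L + (2 - 1)*(-2) = L + 1*(-2) = L - 2 = -2 + L)
o(S) = 0
o(V(B(1, -3))) - 12259 = 0 - 12259 = -12259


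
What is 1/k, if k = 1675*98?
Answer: 1/164150 ≈ 6.0920e-6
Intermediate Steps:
k = 164150
1/k = 1/164150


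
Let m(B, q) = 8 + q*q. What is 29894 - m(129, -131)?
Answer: 12725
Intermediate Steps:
m(B, q) = 8 + q**2
29894 - m(129, -131) = 29894 - (8 + (-131)**2) = 29894 - (8 + 17161) = 29894 - 1*17169 = 29894 - 17169 = 12725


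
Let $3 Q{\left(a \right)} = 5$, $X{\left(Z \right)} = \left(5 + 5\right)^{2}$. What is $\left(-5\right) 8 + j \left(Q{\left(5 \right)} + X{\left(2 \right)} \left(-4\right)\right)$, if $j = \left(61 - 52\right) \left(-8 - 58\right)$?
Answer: $236570$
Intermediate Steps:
$X{\left(Z \right)} = 100$ ($X{\left(Z \right)} = 10^{2} = 100$)
$Q{\left(a \right)} = \frac{5}{3}$ ($Q{\left(a \right)} = \frac{1}{3} \cdot 5 = \frac{5}{3}$)
$j = -594$ ($j = 9 \left(-66\right) = -594$)
$\left(-5\right) 8 + j \left(Q{\left(5 \right)} + X{\left(2 \right)} \left(-4\right)\right) = \left(-5\right) 8 - 594 \left(\frac{5}{3} + 100 \left(-4\right)\right) = -40 - 594 \left(\frac{5}{3} - 400\right) = -40 - -236610 = -40 + 236610 = 236570$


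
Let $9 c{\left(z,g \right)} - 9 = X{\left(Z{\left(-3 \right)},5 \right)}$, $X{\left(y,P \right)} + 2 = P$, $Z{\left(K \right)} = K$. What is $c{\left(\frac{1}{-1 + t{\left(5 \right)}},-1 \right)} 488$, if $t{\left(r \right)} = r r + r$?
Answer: $\frac{1952}{3} \approx 650.67$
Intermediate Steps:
$t{\left(r \right)} = r + r^{2}$ ($t{\left(r \right)} = r^{2} + r = r + r^{2}$)
$X{\left(y,P \right)} = -2 + P$
$c{\left(z,g \right)} = \frac{4}{3}$ ($c{\left(z,g \right)} = 1 + \frac{-2 + 5}{9} = 1 + \frac{1}{9} \cdot 3 = 1 + \frac{1}{3} = \frac{4}{3}$)
$c{\left(\frac{1}{-1 + t{\left(5 \right)}},-1 \right)} 488 = \frac{4}{3} \cdot 488 = \frac{1952}{3}$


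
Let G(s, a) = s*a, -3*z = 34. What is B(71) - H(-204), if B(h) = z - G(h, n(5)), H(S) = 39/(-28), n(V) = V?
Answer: -30655/84 ≈ -364.94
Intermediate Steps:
z = -34/3 (z = -1/3*34 = -34/3 ≈ -11.333)
H(S) = -39/28 (H(S) = 39*(-1/28) = -39/28)
G(s, a) = a*s
B(h) = -34/3 - 5*h
B(71) - H(-204) = (-34/3 - 5*71) - 1*(-39/28) = (-34/3 - 355) + 39/28 = -1099/3 + 39/28 = -30655/84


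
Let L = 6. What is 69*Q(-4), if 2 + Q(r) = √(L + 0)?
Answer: -138 + 69*√6 ≈ 31.015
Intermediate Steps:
Q(r) = -2 + √6 (Q(r) = -2 + √(6 + 0) = -2 + √6)
69*Q(-4) = 69*(-2 + √6) = -138 + 69*√6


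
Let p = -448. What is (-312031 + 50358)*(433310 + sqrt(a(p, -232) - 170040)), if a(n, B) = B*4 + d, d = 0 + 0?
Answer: -113385527630 - 523346*I*sqrt(42742) ≈ -1.1339e+11 - 1.082e+8*I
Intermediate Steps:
d = 0
a(n, B) = 4*B (a(n, B) = B*4 + 0 = 4*B + 0 = 4*B)
(-312031 + 50358)*(433310 + sqrt(a(p, -232) - 170040)) = (-312031 + 50358)*(433310 + sqrt(4*(-232) - 170040)) = -261673*(433310 + sqrt(-928 - 170040)) = -261673*(433310 + sqrt(-170968)) = -261673*(433310 + 2*I*sqrt(42742)) = -113385527630 - 523346*I*sqrt(42742)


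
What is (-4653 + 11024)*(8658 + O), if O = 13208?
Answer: 139308286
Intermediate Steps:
(-4653 + 11024)*(8658 + O) = (-4653 + 11024)*(8658 + 13208) = 6371*21866 = 139308286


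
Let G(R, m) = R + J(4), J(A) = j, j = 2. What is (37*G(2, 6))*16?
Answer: 2368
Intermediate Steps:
J(A) = 2
G(R, m) = 2 + R (G(R, m) = R + 2 = 2 + R)
(37*G(2, 6))*16 = (37*(2 + 2))*16 = (37*4)*16 = 148*16 = 2368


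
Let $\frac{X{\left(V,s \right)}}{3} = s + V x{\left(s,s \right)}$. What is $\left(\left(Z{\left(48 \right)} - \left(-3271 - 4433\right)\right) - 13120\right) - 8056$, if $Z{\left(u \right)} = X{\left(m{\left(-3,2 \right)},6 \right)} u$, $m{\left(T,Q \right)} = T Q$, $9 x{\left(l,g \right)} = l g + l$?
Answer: $-16640$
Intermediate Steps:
$x{\left(l,g \right)} = \frac{l}{9} + \frac{g l}{9}$ ($x{\left(l,g \right)} = \frac{l g + l}{9} = \frac{g l + l}{9} = \frac{l + g l}{9} = \frac{l}{9} + \frac{g l}{9}$)
$m{\left(T,Q \right)} = Q T$
$X{\left(V,s \right)} = 3 s + \frac{V s \left(1 + s\right)}{3}$ ($X{\left(V,s \right)} = 3 \left(s + V \frac{s \left(1 + s\right)}{9}\right) = 3 \left(s + \frac{V s \left(1 + s\right)}{9}\right) = 3 s + \frac{V s \left(1 + s\right)}{3}$)
$Z{\left(u \right)} = - 66 u$ ($Z{\left(u \right)} = \frac{1}{3} \cdot 6 \left(9 + 2 \left(-3\right) \left(1 + 6\right)\right) u = \frac{1}{3} \cdot 6 \left(9 - 42\right) u = \frac{1}{3} \cdot 6 \left(-33\right) u = - 66 u$)
$\left(\left(Z{\left(48 \right)} - \left(-3271 - 4433\right)\right) - 13120\right) - 8056 = \left(\left(\left(-66\right) 48 - \left(-3271 - 4433\right)\right) - 13120\right) - 8056 = \left(\left(-3168 - \left(-3271 - 4433\right)\right) - 13120\right) - 8056 = \left(\left(-3168 - -7704\right) - 13120\right) - 8056 = \left(\left(-3168 + 7704\right) - 13120\right) - 8056 = \left(4536 - 13120\right) - 8056 = -8584 - 8056 = -16640$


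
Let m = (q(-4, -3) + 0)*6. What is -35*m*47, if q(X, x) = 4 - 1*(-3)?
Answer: -69090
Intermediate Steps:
q(X, x) = 7 (q(X, x) = 4 + 3 = 7)
m = 42 (m = (7 + 0)*6 = 7*6 = 42)
-35*m*47 = -35*42*47 = -1470*47 = -69090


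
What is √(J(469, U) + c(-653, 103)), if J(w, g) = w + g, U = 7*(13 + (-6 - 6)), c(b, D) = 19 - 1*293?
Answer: √202 ≈ 14.213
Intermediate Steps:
c(b, D) = -274 (c(b, D) = 19 - 293 = -274)
U = 7 (U = 7*(13 - 12) = 7*1 = 7)
J(w, g) = g + w
√(J(469, U) + c(-653, 103)) = √((7 + 469) - 274) = √(476 - 274) = √202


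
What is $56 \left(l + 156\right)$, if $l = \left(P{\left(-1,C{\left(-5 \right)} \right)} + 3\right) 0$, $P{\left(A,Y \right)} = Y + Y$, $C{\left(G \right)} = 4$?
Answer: $8736$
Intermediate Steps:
$P{\left(A,Y \right)} = 2 Y$
$l = 0$ ($l = \left(2 \cdot 4 + 3\right) 0 = \left(8 + 3\right) 0 = 11 \cdot 0 = 0$)
$56 \left(l + 156\right) = 56 \left(0 + 156\right) = 56 \cdot 156 = 8736$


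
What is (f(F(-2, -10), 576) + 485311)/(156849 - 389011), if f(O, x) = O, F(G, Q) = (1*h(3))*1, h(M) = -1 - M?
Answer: -485307/232162 ≈ -2.0904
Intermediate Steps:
F(G, Q) = -4 (F(G, Q) = (1*(-1 - 1*3))*1 = (1*(-1 - 3))*1 = (1*(-4))*1 = -4*1 = -4)
(f(F(-2, -10), 576) + 485311)/(156849 - 389011) = (-4 + 485311)/(156849 - 389011) = 485307/(-232162) = 485307*(-1/232162) = -485307/232162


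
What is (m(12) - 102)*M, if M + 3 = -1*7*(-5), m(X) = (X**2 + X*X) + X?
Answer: 6336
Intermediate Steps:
m(X) = X + 2*X**2 (m(X) = (X**2 + X**2) + X = 2*X**2 + X = X + 2*X**2)
M = 32 (M = -3 - 1*7*(-5) = -3 - 7*(-5) = -3 + 35 = 32)
(m(12) - 102)*M = (12*(1 + 2*12) - 102)*32 = (12*(1 + 24) - 102)*32 = (12*25 - 102)*32 = (300 - 102)*32 = 198*32 = 6336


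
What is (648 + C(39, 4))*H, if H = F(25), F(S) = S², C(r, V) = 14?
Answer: 413750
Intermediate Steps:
H = 625 (H = 25² = 625)
(648 + C(39, 4))*H = (648 + 14)*625 = 662*625 = 413750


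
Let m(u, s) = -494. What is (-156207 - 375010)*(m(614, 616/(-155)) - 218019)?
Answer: 116077820321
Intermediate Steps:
(-156207 - 375010)*(m(614, 616/(-155)) - 218019) = (-156207 - 375010)*(-494 - 218019) = -531217*(-218513) = 116077820321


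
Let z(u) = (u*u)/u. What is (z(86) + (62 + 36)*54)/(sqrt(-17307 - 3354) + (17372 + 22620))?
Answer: 215076976/1599380725 - 5378*I*sqrt(20661)/1599380725 ≈ 0.13448 - 0.00048333*I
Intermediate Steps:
z(u) = u (z(u) = u**2/u = u)
(z(86) + (62 + 36)*54)/(sqrt(-17307 - 3354) + (17372 + 22620)) = (86 + (62 + 36)*54)/(sqrt(-17307 - 3354) + (17372 + 22620)) = (86 + 98*54)/(sqrt(-20661) + 39992) = (86 + 5292)/(I*sqrt(20661) + 39992) = 5378/(39992 + I*sqrt(20661))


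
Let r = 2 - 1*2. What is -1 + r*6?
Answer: -1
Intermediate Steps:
r = 0 (r = 2 - 2 = 0)
-1 + r*6 = -1 + 0*6 = -1 + 0 = -1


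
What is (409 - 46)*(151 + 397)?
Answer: 198924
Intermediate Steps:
(409 - 46)*(151 + 397) = 363*548 = 198924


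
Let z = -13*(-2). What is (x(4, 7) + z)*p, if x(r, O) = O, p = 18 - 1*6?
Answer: 396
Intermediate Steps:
p = 12 (p = 18 - 6 = 12)
z = 26
(x(4, 7) + z)*p = (7 + 26)*12 = 33*12 = 396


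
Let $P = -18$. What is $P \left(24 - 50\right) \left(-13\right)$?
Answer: $-6084$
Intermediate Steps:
$P \left(24 - 50\right) \left(-13\right) = - 18 \left(24 - 50\right) \left(-13\right) = \left(-18\right) \left(-26\right) \left(-13\right) = 468 \left(-13\right) = -6084$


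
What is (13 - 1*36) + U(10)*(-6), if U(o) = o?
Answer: -83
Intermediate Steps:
(13 - 1*36) + U(10)*(-6) = (13 - 1*36) + 10*(-6) = (13 - 36) - 60 = -23 - 60 = -83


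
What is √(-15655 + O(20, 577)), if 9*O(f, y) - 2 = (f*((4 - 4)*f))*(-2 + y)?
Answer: I*√140893/3 ≈ 125.12*I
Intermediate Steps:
O(f, y) = 2/9 (O(f, y) = 2/9 + ((f*((4 - 4)*f))*(-2 + y))/9 = 2/9 + ((f*(0*f))*(-2 + y))/9 = 2/9 + ((f*0)*(-2 + y))/9 = 2/9 + (0*(-2 + y))/9 = 2/9 + (⅑)*0 = 2/9 + 0 = 2/9)
√(-15655 + O(20, 577)) = √(-15655 + 2/9) = √(-140893/9) = I*√140893/3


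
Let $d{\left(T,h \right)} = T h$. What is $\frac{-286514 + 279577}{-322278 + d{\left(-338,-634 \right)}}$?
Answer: $\frac{6937}{107986} \approx 0.06424$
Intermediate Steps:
$\frac{-286514 + 279577}{-322278 + d{\left(-338,-634 \right)}} = \frac{-286514 + 279577}{-322278 - -214292} = - \frac{6937}{-322278 + 214292} = - \frac{6937}{-107986} = \left(-6937\right) \left(- \frac{1}{107986}\right) = \frac{6937}{107986}$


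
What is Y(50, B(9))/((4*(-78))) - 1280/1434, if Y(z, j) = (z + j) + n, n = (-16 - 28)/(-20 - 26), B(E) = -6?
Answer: -889003/857532 ≈ -1.0367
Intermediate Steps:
n = 22/23 (n = -44/(-46) = -44*(-1/46) = 22/23 ≈ 0.95652)
Y(z, j) = 22/23 + j + z (Y(z, j) = (z + j) + 22/23 = (j + z) + 22/23 = 22/23 + j + z)
Y(50, B(9))/((4*(-78))) - 1280/1434 = (22/23 - 6 + 50)/((4*(-78))) - 1280/1434 = (1034/23)/(-312) - 1280*1/1434 = (1034/23)*(-1/312) - 640/717 = -517/3588 - 640/717 = -889003/857532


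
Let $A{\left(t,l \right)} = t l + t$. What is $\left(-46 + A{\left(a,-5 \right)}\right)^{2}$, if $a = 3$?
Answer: $3364$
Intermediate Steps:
$A{\left(t,l \right)} = t + l t$ ($A{\left(t,l \right)} = l t + t = t + l t$)
$\left(-46 + A{\left(a,-5 \right)}\right)^{2} = \left(-46 + 3 \left(1 - 5\right)\right)^{2} = \left(-46 + 3 \left(-4\right)\right)^{2} = \left(-46 - 12\right)^{2} = \left(-58\right)^{2} = 3364$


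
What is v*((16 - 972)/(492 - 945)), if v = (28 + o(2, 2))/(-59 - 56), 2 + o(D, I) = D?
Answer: -26768/52095 ≈ -0.51383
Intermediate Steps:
o(D, I) = -2 + D
v = -28/115 (v = (28 + (-2 + 2))/(-59 - 56) = (28 + 0)/(-115) = 28*(-1/115) = -28/115 ≈ -0.24348)
v*((16 - 972)/(492 - 945)) = -28*(16 - 972)/(115*(492 - 945)) = -(-26768)/(115*(-453)) = -(-26768)*(-1)/(115*453) = -28/115*956/453 = -26768/52095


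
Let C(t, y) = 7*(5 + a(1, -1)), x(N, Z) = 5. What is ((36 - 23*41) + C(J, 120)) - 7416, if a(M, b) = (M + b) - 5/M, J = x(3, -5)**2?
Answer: -8323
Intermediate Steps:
J = 25 (J = 5**2 = 25)
a(M, b) = M + b - 5/M
C(t, y) = 0 (C(t, y) = 7*(5 + (1 - 1 - 5/1)) = 7*(5 + (1 - 1 - 5*1)) = 7*(5 + (1 - 1 - 5)) = 7*(5 - 5) = 7*0 = 0)
((36 - 23*41) + C(J, 120)) - 7416 = ((36 - 23*41) + 0) - 7416 = ((36 - 943) + 0) - 7416 = (-907 + 0) - 7416 = -907 - 7416 = -8323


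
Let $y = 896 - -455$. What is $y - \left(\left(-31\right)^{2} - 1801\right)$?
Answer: $2191$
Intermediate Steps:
$y = 1351$ ($y = 896 + 455 = 1351$)
$y - \left(\left(-31\right)^{2} - 1801\right) = 1351 - \left(\left(-31\right)^{2} - 1801\right) = 1351 - \left(961 - 1801\right) = 1351 - -840 = 1351 + 840 = 2191$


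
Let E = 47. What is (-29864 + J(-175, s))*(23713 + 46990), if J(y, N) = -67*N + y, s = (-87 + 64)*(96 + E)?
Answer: 13456477772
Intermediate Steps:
s = -3289 (s = (-87 + 64)*(96 + 47) = -23*143 = -3289)
J(y, N) = y - 67*N
(-29864 + J(-175, s))*(23713 + 46990) = (-29864 + (-175 - 67*(-3289)))*(23713 + 46990) = (-29864 + (-175 + 220363))*70703 = (-29864 + 220188)*70703 = 190324*70703 = 13456477772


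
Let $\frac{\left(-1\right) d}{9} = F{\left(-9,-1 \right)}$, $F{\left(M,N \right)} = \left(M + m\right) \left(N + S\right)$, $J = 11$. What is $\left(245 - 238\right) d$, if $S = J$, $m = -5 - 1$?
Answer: $9450$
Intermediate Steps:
$m = -6$ ($m = -5 - 1 = -6$)
$S = 11$
$F{\left(M,N \right)} = \left(-6 + M\right) \left(11 + N\right)$ ($F{\left(M,N \right)} = \left(M - 6\right) \left(N + 11\right) = \left(-6 + M\right) \left(11 + N\right)$)
$d = 1350$ ($d = - 9 \left(-66 - -6 + 11 \left(-9\right) - -9\right) = - 9 \left(-66 + 6 - 99 + 9\right) = \left(-9\right) \left(-150\right) = 1350$)
$\left(245 - 238\right) d = \left(245 - 238\right) 1350 = 7 \cdot 1350 = 9450$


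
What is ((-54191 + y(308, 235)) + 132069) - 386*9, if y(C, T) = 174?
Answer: 74578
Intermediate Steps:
((-54191 + y(308, 235)) + 132069) - 386*9 = ((-54191 + 174) + 132069) - 386*9 = (-54017 + 132069) - 3474 = 78052 - 3474 = 74578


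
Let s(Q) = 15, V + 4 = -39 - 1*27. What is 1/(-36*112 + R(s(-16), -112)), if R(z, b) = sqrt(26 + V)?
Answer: -1008/4064267 - I*sqrt(11)/8128534 ≈ -0.00024802 - 4.0802e-7*I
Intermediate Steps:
V = -70 (V = -4 + (-39 - 1*27) = -4 + (-39 - 27) = -4 - 66 = -70)
R(z, b) = 2*I*sqrt(11) (R(z, b) = sqrt(26 - 70) = sqrt(-44) = 2*I*sqrt(11))
1/(-36*112 + R(s(-16), -112)) = 1/(-36*112 + 2*I*sqrt(11)) = 1/(-4032 + 2*I*sqrt(11))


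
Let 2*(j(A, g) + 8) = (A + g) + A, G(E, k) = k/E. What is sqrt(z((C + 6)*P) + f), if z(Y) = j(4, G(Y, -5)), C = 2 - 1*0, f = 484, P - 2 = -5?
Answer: sqrt(69135)/12 ≈ 21.911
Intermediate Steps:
P = -3 (P = 2 - 5 = -3)
C = 2 (C = 2 + 0 = 2)
j(A, g) = -8 + A + g/2 (j(A, g) = -8 + ((A + g) + A)/2 = -8 + (g + 2*A)/2 = -8 + (A + g/2) = -8 + A + g/2)
z(Y) = -4 - 5/(2*Y) (z(Y) = -8 + 4 + (-5/Y)/2 = -8 + 4 - 5/(2*Y) = -4 - 5/(2*Y))
sqrt(z((C + 6)*P) + f) = sqrt((-4 - 5*(-1/(3*(2 + 6)))/2) + 484) = sqrt((-4 - 5/(2*(8*(-3)))) + 484) = sqrt((-4 - 5/2/(-24)) + 484) = sqrt((-4 - 5/2*(-1/24)) + 484) = sqrt((-4 + 5/48) + 484) = sqrt(-187/48 + 484) = sqrt(23045/48) = sqrt(69135)/12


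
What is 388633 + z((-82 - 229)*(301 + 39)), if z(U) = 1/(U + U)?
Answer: 82188106839/211480 ≈ 3.8863e+5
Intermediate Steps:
z(U) = 1/(2*U)
388633 + z((-82 - 229)*(301 + 39)) = 388633 + 1/(2*(((-82 - 229)*(301 + 39)))) = 388633 + 1/(2*((-311*340))) = 388633 + (½)/(-105740) = 388633 + (½)*(-1/105740) = 388633 - 1/211480 = 82188106839/211480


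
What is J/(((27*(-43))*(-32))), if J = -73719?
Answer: -8191/4128 ≈ -1.9843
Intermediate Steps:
J/(((27*(-43))*(-32))) = -73719/((27*(-43))*(-32)) = -73719/((-1161*(-32))) = -73719/37152 = -73719*1/37152 = -8191/4128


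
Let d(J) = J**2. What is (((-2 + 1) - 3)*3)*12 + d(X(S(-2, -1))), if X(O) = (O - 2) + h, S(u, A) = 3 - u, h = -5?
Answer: -140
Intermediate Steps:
X(O) = -7 + O (X(O) = (O - 2) - 5 = (-2 + O) - 5 = -7 + O)
(((-2 + 1) - 3)*3)*12 + d(X(S(-2, -1))) = (((-2 + 1) - 3)*3)*12 + (-7 + (3 - 1*(-2)))**2 = ((-1 - 3)*3)*12 + (-7 + (3 + 2))**2 = -4*3*12 + (-7 + 5)**2 = -12*12 + (-2)**2 = -144 + 4 = -140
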